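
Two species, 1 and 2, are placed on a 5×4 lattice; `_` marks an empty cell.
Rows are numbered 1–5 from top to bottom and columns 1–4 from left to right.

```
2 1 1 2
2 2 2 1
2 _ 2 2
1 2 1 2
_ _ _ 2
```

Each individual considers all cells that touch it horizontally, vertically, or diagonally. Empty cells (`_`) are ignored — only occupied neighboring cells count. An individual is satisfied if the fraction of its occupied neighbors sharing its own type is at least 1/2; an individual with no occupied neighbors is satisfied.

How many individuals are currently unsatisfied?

6

(1,1)2 2/3 satisfied
(1,2)1 1/5 not
(1,3)1 2/5 not
(1,4)2 1/3 not
(2,1)2 3/4 satisfied
(2,2)2 5/7 satisfied
(2,3)2 4/7 satisfied
(2,4)1 1/5 not
(3,1)2 3/4 satisfied
(3,3)2 5/7 satisfied
(3,4)2 3/5 satisfied
(4,1)1 0/2 not
(4,2)2 2/4 satisfied
(4,3)1 0/5 not
(4,4)2 3/4 satisfied
(5,4)2 1/2 satisfied
Unsatisfied: (1,2), (1,3), (1,4), (2,4), (4,1), (4,3) — 6 in total.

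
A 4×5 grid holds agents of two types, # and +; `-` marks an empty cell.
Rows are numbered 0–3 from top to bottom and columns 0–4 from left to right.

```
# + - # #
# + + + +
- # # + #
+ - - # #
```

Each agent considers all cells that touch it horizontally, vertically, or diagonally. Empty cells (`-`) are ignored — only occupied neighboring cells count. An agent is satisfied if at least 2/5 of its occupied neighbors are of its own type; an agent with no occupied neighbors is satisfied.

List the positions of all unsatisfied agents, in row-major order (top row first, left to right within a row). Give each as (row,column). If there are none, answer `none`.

(0,0)# 1/3 unhappy
(0,1)+ 2/4 ok
(0,3)# 1/4 unhappy
(0,4)# 1/3 unhappy
(1,0)# 2/4 ok
(1,1)+ 2/6 unhappy
(1,2)+ 4/7 ok
(1,3)+ 3/7 ok
(1,4)+ 2/5 ok
(2,1)# 2/5 ok
(2,2)# 2/6 unhappy
(2,3)+ 3/7 ok
(2,4)# 2/5 ok
(3,0)+ 0/1 unhappy
(3,3)# 3/4 ok
(3,4)# 2/3 ok

(0,0), (0,3), (0,4), (1,1), (2,2), (3,0)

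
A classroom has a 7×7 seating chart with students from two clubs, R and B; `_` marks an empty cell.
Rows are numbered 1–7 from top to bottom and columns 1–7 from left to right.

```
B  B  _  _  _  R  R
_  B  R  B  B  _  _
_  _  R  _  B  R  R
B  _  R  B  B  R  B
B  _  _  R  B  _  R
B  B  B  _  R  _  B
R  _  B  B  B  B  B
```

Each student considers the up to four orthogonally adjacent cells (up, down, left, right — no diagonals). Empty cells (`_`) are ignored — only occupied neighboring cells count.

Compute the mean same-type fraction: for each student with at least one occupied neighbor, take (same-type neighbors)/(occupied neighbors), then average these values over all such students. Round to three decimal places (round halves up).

0.644

(1,1)B 1/1
(1,2)B 2/2
(1,6)R 1/1
(1,7)R 1/1
(2,2)B 1/2
(2,3)R 1/3
(2,4)B 1/2
(2,5)B 2/2
(3,3)R 2/2
(3,5)B 2/3
(3,6)R 2/3
(3,7)R 1/2
(4,1)B 1/1
(4,3)R 1/2
(4,4)B 1/3
(4,5)B 3/4
(4,6)R 1/3
(4,7)B 0/3
(5,1)B 2/2
(5,4)R 0/2
(5,5)B 1/3
(5,7)R 0/2
(6,1)B 2/3
(6,2)B 2/2
(6,3)B 2/2
(6,5)R 0/2
(6,7)B 1/2
(7,1)R 0/1
(7,3)B 2/2
(7,4)B 2/2
(7,5)B 2/3
(7,6)B 2/2
(7,7)B 2/2
Sum over 33 students: 1/1 + 2/2 + 1/1 + 1/1 + 1/2 + 1/3 + 1/2 + 2/2 + 2/2 + 2/3 + 2/3 + 1/2 + 1/1 + 1/2 + 1/3 + 3/4 + 1/3 + 0/3 + 2/2 + 0/2 + 1/3 + 0/2 + 2/3 + 2/2 + 2/2 + 0/2 + 1/2 + 0/1 + 2/2 + 2/2 + 2/3 + 2/2 + 2/2 = 85/4; mean = 85/4 ÷ 33 = 85/132 = 0.643939… → 0.644.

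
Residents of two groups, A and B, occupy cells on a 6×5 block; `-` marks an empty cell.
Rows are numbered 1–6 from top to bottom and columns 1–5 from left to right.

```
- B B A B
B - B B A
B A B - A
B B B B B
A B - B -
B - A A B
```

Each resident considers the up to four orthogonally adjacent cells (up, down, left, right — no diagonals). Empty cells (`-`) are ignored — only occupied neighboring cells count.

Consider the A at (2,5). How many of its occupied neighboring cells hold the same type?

Occupied neighbors of (2,5): (1,5)=B, (3,5)=A, (2,4)=B.
Same type (A): 1 of 3.

1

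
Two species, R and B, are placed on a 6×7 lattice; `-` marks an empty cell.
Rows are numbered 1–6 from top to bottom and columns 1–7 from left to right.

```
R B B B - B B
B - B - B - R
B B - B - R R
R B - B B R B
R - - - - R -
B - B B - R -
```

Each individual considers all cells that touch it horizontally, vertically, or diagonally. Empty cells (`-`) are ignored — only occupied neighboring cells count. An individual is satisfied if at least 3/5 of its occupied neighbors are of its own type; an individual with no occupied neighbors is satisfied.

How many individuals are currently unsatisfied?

11

(1,1)R 0/2 ✗
(1,2)B 3/4 ✓
(1,3)B 3/3 ✓
(1,4)B 3/3 ✓
(1,6)B 2/3 ✓
(1,7)B 1/2 ✗
(2,1)B 3/4 ✓
(2,3)B 5/5 ✓
(2,5)B 3/4 ✓
(2,7)R 2/4 ✗
(3,1)B 3/4 ✓
(3,2)B 4/5 ✓
(3,4)B 4/4 ✓
(3,6)R 3/6 ✗
(3,7)R 3/4 ✓
(4,1)R 1/4 ✗
(4,2)B 2/4 ✗
(4,4)B 2/2 ✓
(4,5)B 2/5 ✗
(4,6)R 3/5 ✓
(4,7)B 0/4 ✗
(5,1)R 1/3 ✗
(5,6)R 2/4 ✗
(6,1)B 0/1 ✗
(6,3)B 1/1 ✓
(6,4)B 1/1 ✓
(6,6)R 1/1 ✓
Unsatisfied: (1,1), (1,7), (2,7), (3,6), (4,1), (4,2), (4,5), (4,7), (5,1), (5,6), (6,1) — 11 in total.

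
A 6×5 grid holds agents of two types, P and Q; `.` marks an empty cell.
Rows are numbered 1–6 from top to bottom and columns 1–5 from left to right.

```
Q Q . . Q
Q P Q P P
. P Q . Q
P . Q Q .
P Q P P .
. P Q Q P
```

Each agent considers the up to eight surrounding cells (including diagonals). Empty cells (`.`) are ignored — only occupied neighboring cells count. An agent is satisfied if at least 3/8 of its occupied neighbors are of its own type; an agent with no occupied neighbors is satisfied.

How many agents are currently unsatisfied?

(1,1)Q 2/3 ✓
(1,2)Q 3/4 ✓
(1,5)Q 0/2 ✗
(2,1)Q 2/4 ✓
(2,2)P 1/6 ✗
(2,3)Q 2/5 ✓
(2,4)P 1/5 ✗
(2,5)P 1/3 ✗
(3,2)P 2/6 ✗
(3,3)Q 3/6 ✓
(3,5)Q 1/3 ✗
(4,1)P 2/3 ✓
(4,3)Q 3/6 ✓
(4,4)Q 3/5 ✓
(5,1)P 2/3 ✓
(5,2)Q 2/6 ✗
(5,3)P 2/7 ✗
(5,4)P 2/6 ✗
(6,2)P 2/4 ✓
(6,3)Q 2/5 ✓
(6,4)Q 1/4 ✗
(6,5)P 1/2 ✓
Unsatisfied: (1,5), (2,2), (2,4), (2,5), (3,2), (3,5), (5,2), (5,3), (5,4), (6,4) — 10 in total.

10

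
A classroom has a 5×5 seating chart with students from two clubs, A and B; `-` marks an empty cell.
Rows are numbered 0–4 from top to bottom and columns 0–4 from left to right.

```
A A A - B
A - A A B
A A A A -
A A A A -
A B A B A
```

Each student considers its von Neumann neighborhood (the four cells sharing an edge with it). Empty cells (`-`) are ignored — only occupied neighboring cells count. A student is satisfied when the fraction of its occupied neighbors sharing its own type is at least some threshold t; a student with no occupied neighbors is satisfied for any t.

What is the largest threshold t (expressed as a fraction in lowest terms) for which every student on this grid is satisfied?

0/1

Row 0: (0,0)A 2/2 · (0,1)A 2/2 · (0,2)A 2/2 · (0,4)B 1/1
Row 1: (1,0)A 2/2 · (1,2)A 3/3 · (1,3)A 2/3 · (1,4)B 1/2
Row 2: (2,0)A 3/3 · (2,1)A 3/3 · (2,2)A 4/4 · (2,3)A 3/3
Row 3: (3,0)A 3/3 · (3,1)A 3/4 · (3,2)A 4/4 · (3,3)A 2/3
Row 4: (4,0)A 1/2 · (4,1)B 0/3 · (4,2)A 1/3 · (4,3)B 0/3 · (4,4)A 0/1
The smallest same-type fraction is 0/3 at (4,1), which reduces to 0/1. Any threshold above that leaves this student unsatisfied.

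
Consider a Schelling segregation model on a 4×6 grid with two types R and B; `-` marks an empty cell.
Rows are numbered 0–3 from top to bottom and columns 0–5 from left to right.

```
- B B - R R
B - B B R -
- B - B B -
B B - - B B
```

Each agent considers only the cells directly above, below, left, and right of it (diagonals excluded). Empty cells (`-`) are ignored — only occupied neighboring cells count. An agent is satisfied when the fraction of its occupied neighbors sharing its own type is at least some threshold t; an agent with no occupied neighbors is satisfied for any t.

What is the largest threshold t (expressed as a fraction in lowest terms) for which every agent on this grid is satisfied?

1/3

(0,1)B 1/1
(0,2)B 2/2
(0,4)R 2/2
(0,5)R 1/1
(1,0)B — no occupied neighbors
(1,2)B 2/2
(1,3)B 2/3
(1,4)R 1/3
(2,1)B 1/1
(2,3)B 2/2
(2,4)B 2/3
(3,0)B 1/1
(3,1)B 2/2
(3,4)B 2/2
(3,5)B 1/1
The smallest same-type fraction is 1/3 at (1,4), which reduces to 1/3. Any threshold above that leaves this agent unsatisfied.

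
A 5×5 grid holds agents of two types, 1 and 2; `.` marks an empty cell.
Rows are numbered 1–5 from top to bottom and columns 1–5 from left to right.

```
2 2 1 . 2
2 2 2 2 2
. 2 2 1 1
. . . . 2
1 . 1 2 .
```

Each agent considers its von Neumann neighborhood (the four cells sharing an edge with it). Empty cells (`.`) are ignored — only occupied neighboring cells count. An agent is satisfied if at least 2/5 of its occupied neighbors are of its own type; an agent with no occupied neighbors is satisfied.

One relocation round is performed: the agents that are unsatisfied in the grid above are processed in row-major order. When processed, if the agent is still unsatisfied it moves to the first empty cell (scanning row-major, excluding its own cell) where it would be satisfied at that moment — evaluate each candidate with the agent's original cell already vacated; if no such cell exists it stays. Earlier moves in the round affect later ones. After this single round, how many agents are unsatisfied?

0

Initially unsatisfied (in order): (1,3), (3,4), (3,5), (4,5), (5,3), (5,4).
  (1,3) → (4,1).
  (3,4) → (4,2).
  (3,5) → (4,3).
  (4,5): now satisfied by earlier moves; stays.
  (5,3): now satisfied by earlier moves; stays.
  (5,4) → (1,3).
Resulting grid:
2 2 2 . 2
2 2 2 2 2
. 2 2 . .
1 1 1 . 2
1 . 1 . .
All satisfied now.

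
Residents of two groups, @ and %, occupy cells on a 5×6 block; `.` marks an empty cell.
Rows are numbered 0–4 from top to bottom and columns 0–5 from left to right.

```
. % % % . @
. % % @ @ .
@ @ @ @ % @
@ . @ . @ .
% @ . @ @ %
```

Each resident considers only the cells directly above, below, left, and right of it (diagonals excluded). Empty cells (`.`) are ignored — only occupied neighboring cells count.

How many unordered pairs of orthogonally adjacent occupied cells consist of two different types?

11

Scan each occupied cell's neighbors to the right and below so each pair is counted once.
Row 0: %(0,1)–%(0,2)= %(0,1)–%(1,1)= %(0,2)–%(0,3)= %(0,2)–%(1,2)= %(0,3)–@(1,3)≠  → 1/5 unlike.
Row 1: %(1,1)–%(1,2)= %(1,1)–@(2,1)≠ %(1,2)–@(1,3)≠ %(1,2)–@(2,2)≠ @(1,3)–@(1,4)= @(1,3)–@(2,3)= @(1,4)–%(2,4)≠  → 4/7 unlike.
Row 2: @(2,0)–@(2,1)= @(2,0)–@(3,0)= @(2,1)–@(2,2)= @(2,2)–@(2,3)= @(2,2)–@(3,2)= @(2,3)–%(2,4)≠ %(2,4)–@(2,5)≠ %(2,4)–@(3,4)≠  → 3/8 unlike.
Row 3: @(3,0)–%(4,0)≠ @(3,4)–@(4,4)=  → 1/2 unlike.
Row 4: %(4,0)–@(4,1)≠ @(4,3)–@(4,4)= @(4,4)–%(4,5)≠  → 2/3 unlike.
Total adjacent occupied pairs: 25; unlike-type pairs: 11.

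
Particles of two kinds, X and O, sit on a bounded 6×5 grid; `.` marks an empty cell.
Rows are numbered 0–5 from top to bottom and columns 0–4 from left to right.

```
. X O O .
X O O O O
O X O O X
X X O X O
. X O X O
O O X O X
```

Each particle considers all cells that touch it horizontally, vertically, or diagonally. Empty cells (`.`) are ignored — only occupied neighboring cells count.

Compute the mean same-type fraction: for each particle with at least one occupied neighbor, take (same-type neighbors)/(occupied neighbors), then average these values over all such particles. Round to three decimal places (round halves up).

0.502

(0,1)X 1/4
(0,2)O 4/5
(0,3)O 4/4
(1,0)X 2/4
(1,1)O 4/7
(1,2)O 6/8
(1,3)O 6/7
(1,4)O 3/4
(2,0)O 1/5
(2,1)X 3/8
(2,2)O 5/8
(2,3)O 6/8
(2,4)X 1/5
(3,0)X 3/4
(3,1)X 3/7
(3,2)O 3/8
(3,3)X 2/8
(3,4)O 2/5
(4,1)X 3/7
(4,2)O 3/8
(4,3)X 3/8
(4,4)O 2/5
(5,0)O 1/2
(5,1)O 2/4
(5,2)X 2/5
(5,3)O 2/5
(5,4)X 1/3
Sum over 27 particles: 1/4 + 4/5 + 4/4 + 2/4 + 4/7 + 6/8 + 6/7 + 3/4 + 1/5 + 3/8 + 5/8 + 6/8 + 1/5 + 3/4 + 3/7 + 3/8 + 2/8 + 2/5 + 3/7 + 3/8 + 3/8 + 2/5 + 1/2 + 2/4 + 2/5 + 2/5 + 1/3 = 11377/840; mean = 11377/840 ÷ 27 = 11377/22680 = 0.501631… → 0.502.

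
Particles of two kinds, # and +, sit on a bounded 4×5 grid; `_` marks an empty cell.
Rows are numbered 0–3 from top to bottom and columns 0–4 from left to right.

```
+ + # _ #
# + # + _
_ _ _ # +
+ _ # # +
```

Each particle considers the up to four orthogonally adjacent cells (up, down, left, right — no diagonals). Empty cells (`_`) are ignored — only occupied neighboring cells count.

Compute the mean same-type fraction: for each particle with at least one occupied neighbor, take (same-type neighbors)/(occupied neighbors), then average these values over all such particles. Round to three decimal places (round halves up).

0.444

Row 0: (0,0)+ 1/2 · (0,1)+ 2/3 · (0,2)# 1/2 · (0,4)# — no occupied neighbors
Row 1: (1,0)# 0/2 · (1,1)+ 1/3 · (1,2)# 1/3 · (1,3)+ 0/2
Row 2: (2,3)# 1/3 · (2,4)+ 1/2
Row 3: (3,0)+ — no occupied neighbors · (3,2)# 1/1 · (3,3)# 2/3 · (3,4)+ 1/2
Sum over 12 particles: 1/2 + 2/3 + 1/2 + 0/2 + 1/3 + 1/3 + 0/2 + 1/3 + 1/2 + 1/1 + 2/3 + 1/2 = 16/3; mean = 16/3 ÷ 12 = 4/9 = 0.444444… → 0.444.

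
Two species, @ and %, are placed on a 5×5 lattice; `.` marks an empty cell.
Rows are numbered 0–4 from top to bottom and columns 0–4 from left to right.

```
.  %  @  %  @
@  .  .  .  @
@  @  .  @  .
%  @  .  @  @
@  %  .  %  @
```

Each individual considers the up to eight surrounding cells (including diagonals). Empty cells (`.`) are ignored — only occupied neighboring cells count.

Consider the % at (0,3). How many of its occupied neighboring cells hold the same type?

0

Occupied neighbors of (0,3): (0,2)=@, (0,4)=@, (1,4)=@.
Same type (%): 0 of 3.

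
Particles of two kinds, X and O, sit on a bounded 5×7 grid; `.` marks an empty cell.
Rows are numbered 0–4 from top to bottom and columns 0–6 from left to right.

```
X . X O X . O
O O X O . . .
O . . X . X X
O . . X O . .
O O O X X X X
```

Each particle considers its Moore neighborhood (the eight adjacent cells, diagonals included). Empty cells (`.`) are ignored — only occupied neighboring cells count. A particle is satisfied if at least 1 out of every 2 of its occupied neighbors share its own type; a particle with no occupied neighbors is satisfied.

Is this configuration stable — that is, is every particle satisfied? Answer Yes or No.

Row 0: (0,0)X 0/2 ✗ · (0,2)X 1/4 ✗ · (0,3)O 1/4 ✗ · (0,4)X 0/2 ✗ · (0,6)O 0/0 ✓
Row 1: (1,0)O 2/3 ✓ · (1,1)O 2/5 ✗ · (1,2)X 2/5 ✗ · (1,3)O 1/5 ✗
Row 2: (2,0)O 3/3 ✓ · (2,3)X 2/4 ✓ · (2,5)X 1/2 ✓ · (2,6)X 1/1 ✓
Row 3: (3,0)O 3/3 ✓ · (3,3)X 3/5 ✓ · (3,4)O 0/6 ✗
Row 4: (4,0)O 2/2 ✓ · (4,1)O 3/3 ✓ · (4,2)O 1/3 ✗ · (4,3)X 2/4 ✓ · (4,4)X 3/4 ✓ · (4,5)X 2/3 ✓ · (4,6)X 1/1 ✓
For instance (0,0) has only 0/2 same-type neighbors, below 1/2.

No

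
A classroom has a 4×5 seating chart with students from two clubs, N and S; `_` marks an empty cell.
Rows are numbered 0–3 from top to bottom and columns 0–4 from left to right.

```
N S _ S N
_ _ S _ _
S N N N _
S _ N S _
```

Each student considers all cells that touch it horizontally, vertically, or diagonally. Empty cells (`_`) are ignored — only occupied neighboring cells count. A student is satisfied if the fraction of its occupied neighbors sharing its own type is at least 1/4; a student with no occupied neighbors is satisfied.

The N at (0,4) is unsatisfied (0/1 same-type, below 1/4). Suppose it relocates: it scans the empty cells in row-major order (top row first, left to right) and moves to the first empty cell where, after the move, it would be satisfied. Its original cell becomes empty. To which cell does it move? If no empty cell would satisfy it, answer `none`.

Vacating (0,4). Empty cells in order:
  (0,2): 0/3 same-type → still unsatisfied.
  (1,0): 2/4 same-type → satisfied — stop here.

(1,0)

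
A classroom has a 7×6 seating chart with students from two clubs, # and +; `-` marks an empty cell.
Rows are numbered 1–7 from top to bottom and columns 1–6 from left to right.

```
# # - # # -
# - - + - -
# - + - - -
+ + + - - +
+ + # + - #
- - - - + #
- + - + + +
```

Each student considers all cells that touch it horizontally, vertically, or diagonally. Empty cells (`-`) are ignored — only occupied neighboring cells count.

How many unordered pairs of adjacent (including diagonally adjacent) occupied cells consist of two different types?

13

Scan each occupied cell's neighbors to the right and below (and the two forward diagonals) so each pair is counted once.
From row 1: 2 unlike of 6 pairs (running 2/6).
From row 2: 0 unlike of 2 pairs (running 2/8).
From row 3: 2 unlike of 4 pairs (running 4/12).
From row 4: 3 unlike of 11 pairs (running 7/23).
From row 5: 3 unlike of 6 pairs (running 10/29).
From row 6: 3 unlike of 6 pairs (running 13/35).
From row 7: 0 unlike of 2 pairs (running 13/37).
Total adjacent occupied pairs: 37; unlike-type pairs: 13.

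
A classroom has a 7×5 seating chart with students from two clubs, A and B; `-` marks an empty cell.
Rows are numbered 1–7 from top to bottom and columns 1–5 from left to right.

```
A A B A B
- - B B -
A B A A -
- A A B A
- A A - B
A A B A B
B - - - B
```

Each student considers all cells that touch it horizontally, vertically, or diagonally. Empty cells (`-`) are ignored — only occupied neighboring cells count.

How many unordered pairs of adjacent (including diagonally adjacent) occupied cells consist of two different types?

29

Scan each occupied cell's neighbors to the right and below (and the two forward diagonals) so each pair is counted once.
From row 1: 6 unlike of 10 pairs (running 6/10).
From row 2: 4 unlike of 6 pairs (running 10/16).
From row 3: 6 unlike of 12 pairs (running 16/28).
From row 4: 4 unlike of 10 pairs (running 20/38).
From row 5: 3 unlike of 9 pairs (running 23/47).
From row 6: 6 unlike of 8 pairs (running 29/55).
Total adjacent occupied pairs: 55; unlike-type pairs: 29.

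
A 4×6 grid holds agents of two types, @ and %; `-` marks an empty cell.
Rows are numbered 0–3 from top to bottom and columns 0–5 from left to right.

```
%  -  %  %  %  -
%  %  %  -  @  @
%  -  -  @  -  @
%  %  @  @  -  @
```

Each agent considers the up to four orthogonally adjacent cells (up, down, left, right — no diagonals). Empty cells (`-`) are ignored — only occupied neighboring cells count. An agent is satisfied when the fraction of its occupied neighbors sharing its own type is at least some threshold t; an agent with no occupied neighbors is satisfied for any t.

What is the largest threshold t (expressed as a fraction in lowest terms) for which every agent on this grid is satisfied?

Row 0: (0,0)% 1/1 · (0,2)% 2/2 · (0,3)% 2/2 · (0,4)% 1/2
Row 1: (1,0)% 3/3 · (1,1)% 2/2 · (1,2)% 2/2 · (1,4)@ 1/2 · (1,5)@ 2/2
Row 2: (2,0)% 2/2 · (2,3)@ 1/1 · (2,5)@ 2/2
Row 3: (3,0)% 2/2 · (3,1)% 1/2 · (3,2)@ 1/2 · (3,3)@ 2/2 · (3,5)@ 1/1
The smallest same-type fraction is 1/2 at (0,4), which reduces to 1/2. Any threshold above that leaves this agent unsatisfied.

1/2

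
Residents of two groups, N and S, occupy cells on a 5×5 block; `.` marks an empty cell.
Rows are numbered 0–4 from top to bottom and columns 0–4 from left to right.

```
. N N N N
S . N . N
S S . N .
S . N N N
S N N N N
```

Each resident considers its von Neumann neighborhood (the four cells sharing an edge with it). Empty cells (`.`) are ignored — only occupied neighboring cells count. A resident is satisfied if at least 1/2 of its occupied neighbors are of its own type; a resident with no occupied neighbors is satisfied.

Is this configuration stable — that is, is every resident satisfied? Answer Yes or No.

(0,1)N 1/1 ✓
(0,2)N 3/3 ✓
(0,3)N 2/2 ✓
(0,4)N 2/2 ✓
(1,0)S 1/1 ✓
(1,2)N 1/1 ✓
(1,4)N 1/1 ✓
(2,0)S 3/3 ✓
(2,1)S 1/1 ✓
(2,3)N 1/1 ✓
(3,0)S 2/2 ✓
(3,2)N 2/2 ✓
(3,3)N 4/4 ✓
(3,4)N 2/2 ✓
(4,0)S 1/2 ✓
(4,1)N 1/2 ✓
(4,2)N 3/3 ✓
(4,3)N 3/3 ✓
(4,4)N 2/2 ✓
All meet the threshold, so the configuration is stable.

Yes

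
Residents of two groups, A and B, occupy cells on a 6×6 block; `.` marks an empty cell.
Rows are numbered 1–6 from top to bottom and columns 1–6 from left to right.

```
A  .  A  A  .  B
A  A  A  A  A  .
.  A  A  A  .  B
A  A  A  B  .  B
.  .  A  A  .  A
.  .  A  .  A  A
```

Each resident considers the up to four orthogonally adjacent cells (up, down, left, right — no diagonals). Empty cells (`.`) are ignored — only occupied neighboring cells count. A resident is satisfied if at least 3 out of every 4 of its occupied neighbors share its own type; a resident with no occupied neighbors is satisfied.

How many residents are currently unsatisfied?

(1,1)A 1/1 satisfied
(1,3)A 2/2 satisfied
(1,4)A 2/2 satisfied
(1,6)B 0/0 satisfied
(2,1)A 2/2 satisfied
(2,2)A 3/3 satisfied
(2,3)A 4/4 satisfied
(2,4)A 4/4 satisfied
(2,5)A 1/1 satisfied
(3,2)A 3/3 satisfied
(3,3)A 4/4 satisfied
(3,4)A 2/3 not
(3,6)B 1/1 satisfied
(4,1)A 1/1 satisfied
(4,2)A 3/3 satisfied
(4,3)A 3/4 satisfied
(4,4)B 0/3 not
(4,6)B 1/2 not
(5,3)A 3/3 satisfied
(5,4)A 1/2 not
(5,6)A 1/2 not
(6,3)A 1/1 satisfied
(6,5)A 1/1 satisfied
(6,6)A 2/2 satisfied
Unsatisfied: (3,4), (4,4), (4,6), (5,4), (5,6) — 5 in total.

5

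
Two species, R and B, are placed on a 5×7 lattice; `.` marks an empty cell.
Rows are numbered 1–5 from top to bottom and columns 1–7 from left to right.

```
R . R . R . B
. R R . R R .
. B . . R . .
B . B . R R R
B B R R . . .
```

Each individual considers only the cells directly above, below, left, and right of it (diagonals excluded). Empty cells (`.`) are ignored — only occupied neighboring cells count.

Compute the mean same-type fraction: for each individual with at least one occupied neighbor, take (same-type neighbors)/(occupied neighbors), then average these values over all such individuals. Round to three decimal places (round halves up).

0.784

(1,1)R — no occupied neighbors
(1,3)R 1/1
(1,5)R 1/1
(1,7)B — no occupied neighbors
(2,2)R 1/2
(2,3)R 2/2
(2,5)R 3/3
(2,6)R 1/1
(3,2)B 0/1
(3,5)R 2/2
(4,1)B 1/1
(4,3)B 0/1
(4,5)R 2/2
(4,6)R 2/2
(4,7)R 1/1
(5,1)B 2/2
(5,2)B 1/2
(5,3)R 1/3
(5,4)R 1/1
Sum over 17 individuals: 1/1 + 1/1 + 1/2 + 2/2 + 3/3 + 1/1 + 0/1 + 2/2 + 1/1 + 0/1 + 2/2 + 2/2 + 1/1 + 2/2 + 1/2 + 1/3 + 1/1 = 40/3; mean = 40/3 ÷ 17 = 40/51 = 0.784313… → 0.784.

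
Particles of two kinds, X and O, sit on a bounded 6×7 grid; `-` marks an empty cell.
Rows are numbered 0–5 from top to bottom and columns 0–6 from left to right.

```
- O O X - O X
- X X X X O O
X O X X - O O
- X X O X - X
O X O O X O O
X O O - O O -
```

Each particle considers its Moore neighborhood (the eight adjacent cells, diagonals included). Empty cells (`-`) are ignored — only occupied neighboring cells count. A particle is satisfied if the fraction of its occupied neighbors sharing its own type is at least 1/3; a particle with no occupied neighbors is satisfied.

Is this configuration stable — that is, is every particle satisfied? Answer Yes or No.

No

(0,1)O 1/3 satisfied
(0,2)O 1/5 not
(0,3)X 3/4 satisfied
(0,5)O 2/4 satisfied
(0,6)X 0/3 not
(1,1)X 3/6 satisfied
(1,2)X 5/8 satisfied
(1,3)X 5/6 satisfied
(1,4)X 3/6 satisfied
(1,5)O 4/6 satisfied
(1,6)O 4/5 satisfied
(2,0)X 2/3 satisfied
(2,1)O 0/6 not
(2,2)X 6/8 satisfied
(2,3)X 6/7 satisfied
(2,5)O 3/6 satisfied
(2,6)O 3/4 satisfied
(3,1)X 4/7 satisfied
(3,2)X 4/8 satisfied
(3,3)O 2/7 not
(3,4)X 2/6 satisfied
(3,6)X 0/4 not
(4,0)O 1/4 not
(4,1)X 3/7 satisfied
(4,2)O 4/7 satisfied
(4,3)O 4/7 satisfied
(4,4)X 1/6 not
(4,5)O 3/6 satisfied
(4,6)O 2/3 satisfied
(5,0)X 1/3 satisfied
(5,1)O 3/5 satisfied
(5,2)O 3/4 satisfied
(5,4)O 3/4 satisfied
(5,5)O 3/4 satisfied
For instance (0,2) has only 1/5 same-type neighbors, below 1/3.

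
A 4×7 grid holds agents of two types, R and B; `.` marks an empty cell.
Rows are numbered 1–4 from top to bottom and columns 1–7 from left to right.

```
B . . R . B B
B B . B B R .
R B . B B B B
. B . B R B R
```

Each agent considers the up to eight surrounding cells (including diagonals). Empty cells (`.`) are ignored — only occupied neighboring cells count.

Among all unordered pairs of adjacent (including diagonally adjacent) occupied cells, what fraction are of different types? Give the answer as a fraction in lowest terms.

Scan each occupied cell's neighbors to the right and below (and the two forward diagonals) so each pair is counted once.
From row 1: 4 unlike of 8 pairs (running 4/8).
From row 2: 6 unlike of 15 pairs (running 10/23).
From row 3: 7 unlike of 16 pairs (running 17/39).
From row 4: 3 unlike of 3 pairs (running 20/42).
Total adjacent occupied pairs: 42; unlike-type pairs: 20.
20/42 reduces to 10/21.

10/21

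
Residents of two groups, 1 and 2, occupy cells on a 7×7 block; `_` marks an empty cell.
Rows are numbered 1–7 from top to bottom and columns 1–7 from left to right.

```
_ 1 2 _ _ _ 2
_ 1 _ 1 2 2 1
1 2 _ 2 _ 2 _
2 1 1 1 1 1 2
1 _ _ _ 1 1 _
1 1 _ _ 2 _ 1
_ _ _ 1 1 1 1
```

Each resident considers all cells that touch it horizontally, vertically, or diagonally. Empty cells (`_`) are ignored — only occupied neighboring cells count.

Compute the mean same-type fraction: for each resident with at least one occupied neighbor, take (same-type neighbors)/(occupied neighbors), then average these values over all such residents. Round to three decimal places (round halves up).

0.541

Row 1: (1,2)1 1/2 · (1,3)2 0/3 · (1,7)2 1/2
Row 2: (2,2)1 2/4 · (2,4)1 0/3 · (2,5)2 3/4 · (2,6)2 3/4 · (2,7)1 0/3
Row 3: (3,1)1 2/4 · (3,2)2 1/5 · (3,4)2 1/5 · (3,6)2 3/6
Row 4: (4,1)2 1/4 · (4,2)1 3/5 · (4,3)1 2/4 · (4,4)1 3/4 · (4,5)1 4/6 · (4,6)1 3/5 · (4,7)2 1/3
Row 5: (5,1)1 3/4 · (5,5)1 4/5 · (5,6)1 4/6
Row 6: (6,1)1 2/2 · (6,2)1 2/2 · (6,5)2 0/5 · (6,7)1 3/3
Row 7: (7,4)1 1/2 · (7,5)1 2/3 · (7,6)1 3/4 · (7,7)1 2/2
Sum over 30 residents: 1/2 + 0/3 + 1/2 + 2/4 + 0/3 + 3/4 + 3/4 + 0/3 + 2/4 + 1/5 + 1/5 + 3/6 + 1/4 + 3/5 + 2/4 + 3/4 + 4/6 + 3/5 + 1/3 + 3/4 + 4/5 + 4/6 + 2/2 + 2/2 + 0/5 + 3/3 + 1/2 + 2/3 + 3/4 + 2/2 = 487/30; mean = 487/30 ÷ 30 = 487/900 = 0.541111… → 0.541.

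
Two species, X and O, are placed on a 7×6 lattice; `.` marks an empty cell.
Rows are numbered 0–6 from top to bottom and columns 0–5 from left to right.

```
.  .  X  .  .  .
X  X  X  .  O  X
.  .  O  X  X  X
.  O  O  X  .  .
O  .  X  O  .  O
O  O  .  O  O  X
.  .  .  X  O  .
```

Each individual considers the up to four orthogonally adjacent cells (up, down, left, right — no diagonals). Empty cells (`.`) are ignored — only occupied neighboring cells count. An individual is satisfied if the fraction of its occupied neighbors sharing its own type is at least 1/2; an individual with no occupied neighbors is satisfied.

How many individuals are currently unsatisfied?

Row 0: (0,2)X 1/1 ✓
Row 1: (1,0)X 1/1 ✓ · (1,1)X 2/2 ✓ · (1,2)X 2/3 ✓ · (1,4)O 0/2 ✗ · (1,5)X 1/2 ✓
Row 2: (2,2)O 1/3 ✗ · (2,3)X 2/3 ✓ · (2,4)X 2/3 ✓ · (2,5)X 2/2 ✓
Row 3: (3,1)O 1/1 ✓ · (3,2)O 2/4 ✓ · (3,3)X 1/3 ✗
Row 4: (4,0)O 1/1 ✓ · (4,2)X 0/2 ✗ · (4,3)O 1/3 ✗ · (4,5)O 0/1 ✗
Row 5: (5,0)O 2/2 ✓ · (5,1)O 1/1 ✓ · (5,3)O 2/3 ✓ · (5,4)O 2/3 ✓ · (5,5)X 0/2 ✗
Row 6: (6,3)X 0/2 ✗ · (6,4)O 1/2 ✓
Unsatisfied: (1,4), (2,2), (3,3), (4,2), (4,3), (4,5), (5,5), (6,3) — 8 in total.

8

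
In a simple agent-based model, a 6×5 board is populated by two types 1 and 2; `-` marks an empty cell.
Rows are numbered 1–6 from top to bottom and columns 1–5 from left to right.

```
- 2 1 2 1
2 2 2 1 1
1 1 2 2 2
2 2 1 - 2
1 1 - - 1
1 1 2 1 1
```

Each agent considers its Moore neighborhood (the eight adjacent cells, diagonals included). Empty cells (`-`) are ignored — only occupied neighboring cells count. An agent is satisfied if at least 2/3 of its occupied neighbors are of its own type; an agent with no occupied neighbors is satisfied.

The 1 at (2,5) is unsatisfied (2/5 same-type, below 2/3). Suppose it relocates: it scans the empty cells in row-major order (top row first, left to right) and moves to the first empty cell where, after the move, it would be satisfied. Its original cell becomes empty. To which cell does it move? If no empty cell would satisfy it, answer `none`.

Vacating (2,5). Empty cells in order:
  (1,1): 0/3 same-type → still unsatisfied.
  (4,4): 2/6 same-type → still unsatisfied.
  (5,3): 4/6 same-type → satisfied — stop here.

(5,3)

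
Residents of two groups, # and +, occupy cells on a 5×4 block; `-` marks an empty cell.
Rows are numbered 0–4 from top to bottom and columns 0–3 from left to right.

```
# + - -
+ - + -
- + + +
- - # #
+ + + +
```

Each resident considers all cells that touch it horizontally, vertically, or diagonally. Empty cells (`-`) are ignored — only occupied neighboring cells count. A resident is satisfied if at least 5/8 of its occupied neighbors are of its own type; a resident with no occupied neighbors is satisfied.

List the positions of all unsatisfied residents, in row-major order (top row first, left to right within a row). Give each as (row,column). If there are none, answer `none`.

(0,0), (2,2), (2,3), (3,2), (3,3), (4,2), (4,3)

Row 0: (0,0)# 0/2 unhappy · (0,1)+ 2/3 ok
Row 1: (1,0)+ 2/3 ok · (1,2)+ 4/4 ok
Row 2: (2,1)+ 3/4 ok · (2,2)+ 3/5 unhappy · (2,3)+ 2/4 unhappy
Row 3: (3,2)# 1/7 unhappy · (3,3)# 1/5 unhappy
Row 4: (4,0)+ 1/1 ok · (4,1)+ 2/3 ok · (4,2)+ 2/4 unhappy · (4,3)+ 1/3 unhappy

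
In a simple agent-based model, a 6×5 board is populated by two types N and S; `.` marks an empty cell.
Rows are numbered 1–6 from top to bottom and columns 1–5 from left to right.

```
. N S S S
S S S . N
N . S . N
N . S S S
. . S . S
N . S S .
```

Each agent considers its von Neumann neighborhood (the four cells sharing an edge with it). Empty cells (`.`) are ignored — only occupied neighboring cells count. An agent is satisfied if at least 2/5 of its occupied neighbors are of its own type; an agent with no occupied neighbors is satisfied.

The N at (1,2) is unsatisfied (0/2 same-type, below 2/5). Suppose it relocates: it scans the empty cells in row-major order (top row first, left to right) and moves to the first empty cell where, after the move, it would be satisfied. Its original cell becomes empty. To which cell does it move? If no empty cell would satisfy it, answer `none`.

(4,2)

Vacating (1,2). Empty cells in order:
  (1,1): 0/1 same-type → still unsatisfied.
  (2,4): 1/3 same-type → still unsatisfied.
  (3,2): 1/3 same-type → still unsatisfied.
  (3,4): 1/3 same-type → still unsatisfied.
  (4,2): 1/2 same-type → satisfied — stop here.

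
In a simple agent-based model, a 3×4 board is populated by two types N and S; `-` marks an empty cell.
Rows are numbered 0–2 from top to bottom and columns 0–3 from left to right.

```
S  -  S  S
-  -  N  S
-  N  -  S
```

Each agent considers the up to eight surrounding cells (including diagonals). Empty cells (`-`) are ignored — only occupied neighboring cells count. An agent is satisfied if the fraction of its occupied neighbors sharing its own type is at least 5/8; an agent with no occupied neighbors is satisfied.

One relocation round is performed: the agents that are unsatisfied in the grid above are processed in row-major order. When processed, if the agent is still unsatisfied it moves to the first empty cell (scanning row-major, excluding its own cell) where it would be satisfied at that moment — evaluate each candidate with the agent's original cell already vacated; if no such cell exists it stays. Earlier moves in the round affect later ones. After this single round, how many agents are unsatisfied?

Initially unsatisfied (in order): (1,2), (2,3).
  (1,2) → (2,0).
  (2,3): now satisfied by earlier moves; stays.
Resulting grid:
S - S S
- - - S
N N - S
All satisfied now.

0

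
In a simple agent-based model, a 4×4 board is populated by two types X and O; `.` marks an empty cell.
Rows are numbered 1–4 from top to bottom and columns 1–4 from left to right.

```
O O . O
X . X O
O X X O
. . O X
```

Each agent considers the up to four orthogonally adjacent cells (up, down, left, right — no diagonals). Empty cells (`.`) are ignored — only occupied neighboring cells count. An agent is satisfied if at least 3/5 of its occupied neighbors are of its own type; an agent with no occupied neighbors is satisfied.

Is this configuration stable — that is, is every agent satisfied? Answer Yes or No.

No

(1,1)O 1/2 ✗
(1,2)O 1/1 ✓
(1,4)O 1/1 ✓
(2,1)X 0/2 ✗
(2,3)X 1/2 ✗
(2,4)O 2/3 ✓
(3,1)O 0/2 ✗
(3,2)X 1/2 ✗
(3,3)X 2/4 ✗
(3,4)O 1/3 ✗
(4,3)O 0/2 ✗
(4,4)X 0/2 ✗
For instance (1,1) has only 1/2 same-type neighbors, below 3/5.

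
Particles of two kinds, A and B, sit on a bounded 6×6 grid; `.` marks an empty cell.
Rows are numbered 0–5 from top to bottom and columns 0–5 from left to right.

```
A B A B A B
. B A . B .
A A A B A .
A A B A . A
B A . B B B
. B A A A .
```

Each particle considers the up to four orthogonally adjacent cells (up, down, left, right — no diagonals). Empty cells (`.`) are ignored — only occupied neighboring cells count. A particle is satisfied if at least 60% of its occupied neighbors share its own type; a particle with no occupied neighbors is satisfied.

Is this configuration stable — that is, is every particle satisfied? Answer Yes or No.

Row 0: (0,0)A 0/1 ✗ · (0,1)B 1/3 ✗ · (0,2)A 1/3 ✗ · (0,3)B 0/2 ✗ · (0,4)A 0/3 ✗ · (0,5)B 0/1 ✗
Row 1: (1,1)B 1/3 ✗ · (1,2)A 2/3 ✓ · (1,4)B 0/2 ✗
Row 2: (2,0)A 2/2 ✓ · (2,1)A 3/4 ✓ · (2,2)A 2/4 ✗ · (2,3)B 0/3 ✗ · (2,4)A 0/2 ✗
Row 3: (3,0)A 2/3 ✓ · (3,1)A 3/4 ✓ · (3,2)B 0/3 ✗ · (3,3)A 0/3 ✗ · (3,5)A 0/1 ✗
Row 4: (4,0)B 0/2 ✗ · (4,1)A 1/3 ✗ · (4,3)B 1/3 ✗ · (4,4)B 2/3 ✓ · (4,5)B 1/2 ✗
Row 5: (5,1)B 0/2 ✗ · (5,2)A 1/2 ✗ · (5,3)A 2/3 ✓ · (5,4)A 1/2 ✗
For instance (0,0) has only 0/1 same-type neighbors, below 3/5.

No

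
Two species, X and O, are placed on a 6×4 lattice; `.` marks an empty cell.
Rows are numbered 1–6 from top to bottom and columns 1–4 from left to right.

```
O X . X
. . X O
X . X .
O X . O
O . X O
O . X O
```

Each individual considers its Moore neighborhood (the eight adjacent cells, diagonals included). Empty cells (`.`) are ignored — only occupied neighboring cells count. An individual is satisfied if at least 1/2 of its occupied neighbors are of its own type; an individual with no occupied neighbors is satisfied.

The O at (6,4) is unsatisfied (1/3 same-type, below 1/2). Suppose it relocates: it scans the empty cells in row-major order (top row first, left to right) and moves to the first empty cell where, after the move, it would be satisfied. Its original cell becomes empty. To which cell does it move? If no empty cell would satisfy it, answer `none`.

(3,4)

Vacating (6,4). Empty cells in order:
  (1,3): 1/4 same-type → still unsatisfied.
  (2,1): 1/3 same-type → still unsatisfied.
  (2,2): 1/5 same-type → still unsatisfied.
  (3,2): 1/5 same-type → still unsatisfied.
  (3,4): 2/4 same-type → satisfied — stop here.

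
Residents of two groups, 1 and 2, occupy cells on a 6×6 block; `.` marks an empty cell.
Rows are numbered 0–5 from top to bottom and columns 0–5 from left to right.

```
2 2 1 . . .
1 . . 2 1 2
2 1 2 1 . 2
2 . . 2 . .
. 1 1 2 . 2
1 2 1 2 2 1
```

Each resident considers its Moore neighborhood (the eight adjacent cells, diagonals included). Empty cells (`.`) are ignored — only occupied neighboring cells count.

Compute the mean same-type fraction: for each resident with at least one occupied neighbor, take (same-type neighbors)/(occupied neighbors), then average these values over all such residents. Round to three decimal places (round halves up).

0.372

(0,0)2 1/2
(0,1)2 1/3
(0,2)1 0/2
(1,0)1 1/4
(1,3)2 1/4
(1,4)1 1/4
(1,5)2 1/2
(2,0)2 1/3
(2,1)1 1/4
(2,2)2 2/4
(2,3)1 1/4
(2,5)2 1/2
(3,0)2 1/3
(3,3)2 2/4
(4,1)1 3/5
(4,2)1 2/6
(4,3)2 3/5
(4,5)2 1/2
(5,0)1 1/2
(5,1)2 0/4
(5,2)1 2/5
(5,3)2 2/4
(5,4)2 3/4
(5,5)1 0/2
Sum over 24 residents: 1/2 + 1/3 + 0/2 + 1/4 + 1/4 + 1/4 + 1/2 + 1/3 + 1/4 + 2/4 + 1/4 + 1/2 + 1/3 + 2/4 + 3/5 + 2/6 + 3/5 + 1/2 + 1/2 + 0/4 + 2/5 + 2/4 + 3/4 + 0/2 = 134/15; mean = 134/15 ÷ 24 = 67/180 = 0.372222… → 0.372.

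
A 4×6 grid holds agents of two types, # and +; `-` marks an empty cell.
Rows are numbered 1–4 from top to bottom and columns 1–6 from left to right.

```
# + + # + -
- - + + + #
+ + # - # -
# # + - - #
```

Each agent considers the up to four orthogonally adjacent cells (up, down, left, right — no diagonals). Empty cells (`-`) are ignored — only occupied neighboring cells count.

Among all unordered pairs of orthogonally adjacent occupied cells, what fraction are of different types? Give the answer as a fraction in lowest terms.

Scan each occupied cell's neighbors to the right and below so each pair is counted once.
Row 1: #(1,1)–+(1,2)≠ +(1,2)–+(1,3)= +(1,3)–#(1,4)≠ +(1,3)–+(2,3)= #(1,4)–+(1,5)≠ #(1,4)–+(2,4)≠ +(1,5)–+(2,5)=  → 4/7 unlike.
Row 2: +(2,3)–+(2,4)= +(2,3)–#(3,3)≠ +(2,4)–+(2,5)= +(2,5)–#(2,6)≠ +(2,5)–#(3,5)≠  → 3/5 unlike.
Row 3: +(3,1)–+(3,2)= +(3,1)–#(4,1)≠ +(3,2)–#(3,3)≠ +(3,2)–#(4,2)≠ #(3,3)–+(4,3)≠  → 4/5 unlike.
Row 4: #(4,1)–#(4,2)= #(4,2)–+(4,3)≠  → 1/2 unlike.
Total adjacent occupied pairs: 19; unlike-type pairs: 12.
12/19 is already in lowest terms.

12/19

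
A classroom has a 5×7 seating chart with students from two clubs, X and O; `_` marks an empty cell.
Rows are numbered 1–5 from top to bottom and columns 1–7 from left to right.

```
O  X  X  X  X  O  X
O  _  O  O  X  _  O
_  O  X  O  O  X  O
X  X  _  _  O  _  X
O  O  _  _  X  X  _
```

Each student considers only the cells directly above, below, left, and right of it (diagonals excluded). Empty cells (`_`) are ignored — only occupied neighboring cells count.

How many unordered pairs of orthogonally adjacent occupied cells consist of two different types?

18

Scan each occupied cell's neighbors to the right and below so each pair is counted once.
Row 1: O(1,1)–X(1,2)≠ O(1,1)–O(2,1)= X(1,2)–X(1,3)= X(1,3)–X(1,4)= X(1,3)–O(2,3)≠ X(1,4)–X(1,5)= X(1,4)–O(2,4)≠ X(1,5)–O(1,6)≠ X(1,5)–X(2,5)= O(1,6)–X(1,7)≠ X(1,7)–O(2,7)≠  → 6/11 unlike.
Row 2: O(2,3)–O(2,4)= O(2,3)–X(3,3)≠ O(2,4)–X(2,5)≠ O(2,4)–O(3,4)= X(2,5)–O(3,5)≠ O(2,7)–O(3,7)=  → 3/6 unlike.
Row 3: O(3,2)–X(3,3)≠ O(3,2)–X(4,2)≠ X(3,3)–O(3,4)≠ O(3,4)–O(3,5)= O(3,5)–X(3,6)≠ O(3,5)–O(4,5)= X(3,6)–O(3,7)≠ O(3,7)–X(4,7)≠  → 6/8 unlike.
Row 4: X(4,1)–X(4,2)= X(4,1)–O(5,1)≠ X(4,2)–O(5,2)≠ O(4,5)–X(5,5)≠  → 3/4 unlike.
Row 5: O(5,1)–O(5,2)= X(5,5)–X(5,6)=  → 0/2 unlike.
Total adjacent occupied pairs: 31; unlike-type pairs: 18.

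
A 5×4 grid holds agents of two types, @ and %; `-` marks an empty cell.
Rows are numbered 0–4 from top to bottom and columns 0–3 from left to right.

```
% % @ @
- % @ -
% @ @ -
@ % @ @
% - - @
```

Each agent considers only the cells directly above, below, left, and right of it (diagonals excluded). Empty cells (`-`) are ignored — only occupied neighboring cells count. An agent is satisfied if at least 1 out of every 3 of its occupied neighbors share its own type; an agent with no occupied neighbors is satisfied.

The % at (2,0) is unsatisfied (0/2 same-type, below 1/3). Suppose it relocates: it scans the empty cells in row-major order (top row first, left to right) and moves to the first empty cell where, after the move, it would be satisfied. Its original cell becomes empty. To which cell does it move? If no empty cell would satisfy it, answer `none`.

(1,0)

Vacating (2,0). Empty cells in order:
  (1,0): 2/2 same-type → satisfied — stop here.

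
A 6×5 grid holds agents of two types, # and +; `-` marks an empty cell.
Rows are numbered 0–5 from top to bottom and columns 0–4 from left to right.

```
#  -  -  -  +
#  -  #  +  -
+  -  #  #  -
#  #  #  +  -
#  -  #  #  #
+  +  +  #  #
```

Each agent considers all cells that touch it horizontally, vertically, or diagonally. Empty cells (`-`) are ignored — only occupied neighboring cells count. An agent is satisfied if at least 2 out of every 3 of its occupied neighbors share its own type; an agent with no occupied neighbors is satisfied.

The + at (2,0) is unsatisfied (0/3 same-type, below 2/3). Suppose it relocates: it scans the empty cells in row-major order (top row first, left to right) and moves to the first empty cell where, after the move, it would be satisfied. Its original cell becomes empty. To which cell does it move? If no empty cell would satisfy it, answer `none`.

Vacating (2,0). Empty cells in order:
  (0,1): 0/3 same-type → still unsatisfied.
  (0,2): 1/2 same-type → still unsatisfied.
  (0,3): 2/3 same-type → satisfied — stop here.

(0,3)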